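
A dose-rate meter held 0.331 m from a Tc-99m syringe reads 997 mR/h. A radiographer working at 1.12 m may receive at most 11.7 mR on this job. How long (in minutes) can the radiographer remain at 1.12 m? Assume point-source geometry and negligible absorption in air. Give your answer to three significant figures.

Using I₁d₁² = I₂d₂², rate at 1.12 m:
997 × (0.331/1.12)² = 997 × 0.08734 = 87.08 mR/h.
Stay time = 11.7 mR ÷ 87.08 mR/h = 0.1344 h = 8.064 min.

8.06 min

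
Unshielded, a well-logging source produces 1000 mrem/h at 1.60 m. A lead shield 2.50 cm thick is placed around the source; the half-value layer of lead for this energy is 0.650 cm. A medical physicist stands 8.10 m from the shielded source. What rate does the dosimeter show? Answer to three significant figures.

Distance alone: 1000 × (1.60/8.10)² = 1000 × 0.03902 = 39.02 mrem/h.
Shield: 2.50/0.650 = 3.846 half-value layers → attenuation 2^(−3.846) = 0.06954.
Combined: 39.02 × 0.06954 = 2.713 mrem/h.

2.71 mrem/h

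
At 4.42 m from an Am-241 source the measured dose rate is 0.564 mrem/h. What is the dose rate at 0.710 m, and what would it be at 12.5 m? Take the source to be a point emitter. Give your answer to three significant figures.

21.9 mrem/h; 0.0705 mrem/h

Applying the 1/r² law,
At 0.710 m: 0.564 × (4.42/0.710)² = 0.564 × 38.76 = 21.86 mrem/h
At 12.5 m: (0.710/12.5)² = 0.003226, so 21.86 × 0.003226 = 0.07052 mrem/h.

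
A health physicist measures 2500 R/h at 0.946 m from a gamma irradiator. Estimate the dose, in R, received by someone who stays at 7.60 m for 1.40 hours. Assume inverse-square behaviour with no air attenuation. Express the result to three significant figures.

54.2 R

Using I₁d₁² = I₂d₂², rate at 7.60 m:
(0.946/7.60)² = 0.01549, so 2500 × 0.01549 = 38.73 R/h.
Dose = rate × time = 38.73 R/h × 1.400 h = 54.22 R.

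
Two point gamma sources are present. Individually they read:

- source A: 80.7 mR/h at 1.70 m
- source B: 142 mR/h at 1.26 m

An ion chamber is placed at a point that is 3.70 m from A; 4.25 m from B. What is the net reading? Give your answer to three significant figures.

29.5 mR/h

Each source contributes Iᵢ·(dᵢ/rᵢ)²; contributions add.
A: 80.7 × (1.70/3.70)² = 17.04 mR/h
B: 142 × (1.26/4.25)² = 12.48 mR/h
Total = 17.04 + 12.48 = 29.52 mR/h.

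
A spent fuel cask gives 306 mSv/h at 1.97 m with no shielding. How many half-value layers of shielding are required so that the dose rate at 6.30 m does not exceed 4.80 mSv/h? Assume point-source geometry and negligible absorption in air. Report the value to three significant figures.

At 6.30 m, distance alone gives 306 × (1.97/6.30)² = 306 × 0.09778 = 29.92 mSv/h.
Further attenuation needed: 29.92/4.80 = 6.233.
n = log₂(6.233) = 2.640 half-value layers.

2.64 half-value layers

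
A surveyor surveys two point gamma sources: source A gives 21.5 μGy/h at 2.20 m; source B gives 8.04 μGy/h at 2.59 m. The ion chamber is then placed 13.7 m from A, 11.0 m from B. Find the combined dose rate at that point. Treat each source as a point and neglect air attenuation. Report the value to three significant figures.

1.00 μGy/h

Each source contributes Iᵢ·(dᵢ/rᵢ)²; contributions add.
A: 21.5 × (2.20/13.7)² = 0.5544 μGy/h
B: 8.04 × (2.59/11.0)² = 0.4457 μGy/h
Total = 0.5544 + 0.4457 = 1.000 μGy/h.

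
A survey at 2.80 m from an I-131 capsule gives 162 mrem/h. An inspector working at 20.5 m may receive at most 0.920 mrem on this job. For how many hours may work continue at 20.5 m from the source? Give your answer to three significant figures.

0.304 h

Intensity scales as (d₁/d₂)², so rate at 20.5 m:
162 × (2.80/20.5)² = 162 × 0.01866 = 3.023 mrem/h.
Stay time = 0.920 mrem ÷ 3.023 mrem/h = 0.3043 h.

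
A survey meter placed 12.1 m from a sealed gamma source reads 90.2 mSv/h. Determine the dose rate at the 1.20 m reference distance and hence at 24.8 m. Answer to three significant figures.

By the inverse-square law,
At 1.20 m: 90.2 × (12.1/1.20)² = 90.2 × 101.7 = 9173 mSv/h
At 24.8 m: (1.20/24.8)² = 0.002341, so 9173 × 0.002341 = 21.47 mSv/h.

9170 mSv/h; 21.5 mSv/h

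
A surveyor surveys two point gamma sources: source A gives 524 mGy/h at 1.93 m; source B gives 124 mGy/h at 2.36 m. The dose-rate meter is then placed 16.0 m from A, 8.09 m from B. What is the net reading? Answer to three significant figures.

18.2 mGy/h

By superposition, sum each source's inverse-square contribution:
A: 524 × (1.93/16.0)² = 7.624 mGy/h
B: 124 × (2.36/8.09)² = 10.55 mGy/h
Total = 7.624 + 10.55 = 18.17 mGy/h.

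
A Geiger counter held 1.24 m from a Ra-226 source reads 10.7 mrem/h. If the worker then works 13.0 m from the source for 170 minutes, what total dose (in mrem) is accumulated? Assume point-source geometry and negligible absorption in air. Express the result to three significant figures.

0.276 mrem

Intensity scales as (d₁/d₂)², so rate at 13.0 m:
(1.24/13.0)² = 0.009098, so 10.7 × 0.009098 = 0.09735 mrem/h.
Dose = rate × time = 0.09735 mrem/h × 2.833 h = 0.2758 mrem.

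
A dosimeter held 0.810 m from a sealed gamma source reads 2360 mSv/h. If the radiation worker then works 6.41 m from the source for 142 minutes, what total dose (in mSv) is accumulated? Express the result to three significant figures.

By the inverse-square law, rate at 6.41 m:
2360 × (0.810/6.41)² = 2360 × 0.01597 = 37.69 mSv/h.
Dose = rate × time = 37.69 mSv/h × 2.367 h = 89.21 mSv.

89.2 mSv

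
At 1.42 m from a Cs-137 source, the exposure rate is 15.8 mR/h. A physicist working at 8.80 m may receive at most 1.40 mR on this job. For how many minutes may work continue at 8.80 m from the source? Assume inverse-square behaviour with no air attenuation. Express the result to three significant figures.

204 min

Since intensity falls as 1/r², rate at 8.80 m:
(1.42/8.80)² = 0.02604, so 15.8 × 0.02604 = 0.4114 mR/h.
Stay time = 1.40 mR ÷ 0.4114 mR/h = 3.403 h = 204.2 min.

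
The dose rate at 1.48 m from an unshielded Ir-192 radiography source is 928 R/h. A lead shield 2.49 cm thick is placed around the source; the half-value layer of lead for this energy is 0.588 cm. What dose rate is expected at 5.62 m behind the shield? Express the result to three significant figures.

Distance alone: 928 × (1.48/5.62)² = 928 × 0.06935 = 64.36 R/h.
Shield: 2.49/0.588 = 4.235 half-value layers → attenuation 2^(−4.235) = 0.05311.
Combined: 64.36 × 0.05311 = 3.418 R/h.

3.42 R/h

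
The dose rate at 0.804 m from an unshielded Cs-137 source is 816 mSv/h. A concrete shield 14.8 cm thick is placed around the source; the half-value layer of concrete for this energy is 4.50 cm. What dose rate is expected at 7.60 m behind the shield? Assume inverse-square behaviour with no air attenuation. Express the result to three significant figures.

0.934 mSv/h

Distance alone: 816 × (0.804/7.60)² = 816 × 0.01119 = 9.131 mSv/h.
Shield: 14.8/4.50 = 3.289 half-value layers → attenuation 2^(−3.289) = 0.1023.
Combined: 9.131 × 0.1023 = 0.9341 mSv/h.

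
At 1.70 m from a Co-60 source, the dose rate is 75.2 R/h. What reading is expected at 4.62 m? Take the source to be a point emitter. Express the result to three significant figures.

Applying the 1/r² law, the rate at 4.62 m is
(1.70/4.62)² = 0.1354, so 75.2 × 0.1354 = 10.18 R/h.

10.2 R/h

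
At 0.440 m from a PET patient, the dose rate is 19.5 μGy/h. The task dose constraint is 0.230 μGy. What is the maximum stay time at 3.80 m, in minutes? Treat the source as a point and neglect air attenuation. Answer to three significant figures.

52.8 min

Intensity scales as (d₁/d₂)², so rate at 3.80 m:
19.5 × (0.440/3.80)² = 19.5 × 0.01341 = 0.2615 μGy/h.
Stay time = 0.230 μGy ÷ 0.2615 μGy/h = 0.8795 h = 52.77 min.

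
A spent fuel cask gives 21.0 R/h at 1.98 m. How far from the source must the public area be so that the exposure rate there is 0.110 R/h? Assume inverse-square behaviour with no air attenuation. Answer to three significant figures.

27.4 m

Intensity scales as (d₁/d₂)², so d₂ = d₁·√(I₁/I₂).
I₁/I₂ = 21.0/0.110 = 190.9, so d₂ = 1.98 × √190.9 = 27.36 m.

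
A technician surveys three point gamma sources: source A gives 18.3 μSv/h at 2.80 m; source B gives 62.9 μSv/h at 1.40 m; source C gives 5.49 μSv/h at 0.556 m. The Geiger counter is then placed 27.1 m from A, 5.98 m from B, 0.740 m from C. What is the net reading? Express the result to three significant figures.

6.74 μSv/h

Each source contributes Iᵢ·(dᵢ/rᵢ)²; contributions add.
A: 18.3 × (2.80/27.1)² = 0.1954 μSv/h
B: 62.9 × (1.40/5.98)² = 3.448 μSv/h
C: 5.49 × (0.556/0.740)² = 3.099 μSv/h
Total = 0.1954 + 3.448 + 3.099 = 6.742 μSv/h.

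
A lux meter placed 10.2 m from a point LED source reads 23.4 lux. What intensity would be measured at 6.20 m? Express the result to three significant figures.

By the inverse-square law, scaling from 10.2 m to 6.20 m:
23.4 × (10.2/6.20)² = 23.4 × 2.707 = 63.34 lux.

63.3 lux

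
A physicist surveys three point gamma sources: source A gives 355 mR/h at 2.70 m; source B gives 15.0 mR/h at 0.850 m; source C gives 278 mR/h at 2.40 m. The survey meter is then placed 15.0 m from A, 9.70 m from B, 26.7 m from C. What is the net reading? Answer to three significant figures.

By superposition, sum each source's inverse-square contribution:
A: 355 × (2.70/15.0)² = 11.50 mR/h
B: 15.0 × (0.850/9.70)² = 0.1152 mR/h
C: 278 × (2.40/26.7)² = 2.246 mR/h
Total = 11.50 + 0.1152 + 2.246 = 13.86 mR/h.

13.9 mR/h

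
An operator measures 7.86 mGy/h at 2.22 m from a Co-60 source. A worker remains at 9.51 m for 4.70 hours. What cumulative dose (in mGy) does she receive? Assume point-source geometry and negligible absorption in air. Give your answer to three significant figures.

2.01 mGy

Applying the 1/r² law, rate at 9.51 m:
(2.22/9.51)² = 0.05449, so 7.86 × 0.05449 = 0.4283 mGy/h.
Dose = rate × time = 0.4283 mGy/h × 4.700 h = 2.013 mGy.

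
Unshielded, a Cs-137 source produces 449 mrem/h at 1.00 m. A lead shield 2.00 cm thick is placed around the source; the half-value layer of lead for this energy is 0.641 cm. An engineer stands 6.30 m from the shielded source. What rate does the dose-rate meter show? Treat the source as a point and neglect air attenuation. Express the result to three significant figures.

1.30 mrem/h

Distance alone: 449 × (1.00/6.30)² = 449 × 0.02520 = 11.31 mrem/h.
Shield: 2.00/0.641 = 3.120 half-value layers → attenuation 2^(−3.120) = 0.1150.
Combined: 11.31 × 0.1150 = 1.301 mrem/h.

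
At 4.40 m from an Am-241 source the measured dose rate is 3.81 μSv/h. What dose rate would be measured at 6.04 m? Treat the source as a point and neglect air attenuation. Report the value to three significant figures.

Intensity scales as (d₁/d₂)², so scaling from 4.40 m to 6.04 m:
3.81 × (4.40/6.04)² = 3.81 × 0.5307 = 2.022 μSv/h.

2.02 μSv/h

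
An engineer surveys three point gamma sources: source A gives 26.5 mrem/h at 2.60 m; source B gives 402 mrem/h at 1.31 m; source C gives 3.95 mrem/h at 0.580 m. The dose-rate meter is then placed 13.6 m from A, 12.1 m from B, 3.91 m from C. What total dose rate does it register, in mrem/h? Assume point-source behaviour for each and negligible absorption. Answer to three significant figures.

5.77 mrem/h

By superposition, sum each source's inverse-square contribution:
A: 26.5 × (2.60/13.6)² = 0.9685 mrem/h
B: 402 × (1.31/12.1)² = 4.712 mrem/h
C: 3.95 × (0.580/3.91)² = 0.08692 mrem/h
Total = 0.9685 + 4.712 + 0.08692 = 5.767 mrem/h.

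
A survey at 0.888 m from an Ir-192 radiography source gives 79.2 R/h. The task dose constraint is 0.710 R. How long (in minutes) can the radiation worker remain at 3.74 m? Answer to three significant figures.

Since intensity falls as 1/r², rate at 3.74 m:
(0.888/3.74)² = 0.05637, so 79.2 × 0.05637 = 4.465 R/h.
Stay time = 0.710 R ÷ 4.465 R/h = 0.1590 h = 9.540 min.

9.54 min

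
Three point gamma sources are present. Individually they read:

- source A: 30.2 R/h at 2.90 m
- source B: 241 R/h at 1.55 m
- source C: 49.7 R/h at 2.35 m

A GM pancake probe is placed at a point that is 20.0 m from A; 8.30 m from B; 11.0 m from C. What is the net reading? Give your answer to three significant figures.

11.3 R/h

Each source contributes Iᵢ·(dᵢ/rᵢ)²; contributions add.
A: 30.2 × (2.90/20.0)² = 0.6350 R/h
B: 241 × (1.55/8.30)² = 8.405 R/h
C: 49.7 × (2.35/11.0)² = 2.268 R/h
Total = 0.6350 + 8.405 + 2.268 = 11.31 R/h.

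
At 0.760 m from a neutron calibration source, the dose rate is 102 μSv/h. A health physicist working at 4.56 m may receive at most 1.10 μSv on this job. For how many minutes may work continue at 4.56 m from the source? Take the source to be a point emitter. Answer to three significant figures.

23.3 min

Intensity scales as (d₁/d₂)², so rate at 4.56 m:
102 × (0.760/4.56)² = 102 × 0.02778 = 2.834 μSv/h.
Stay time = 1.10 μSv ÷ 2.834 μSv/h = 0.3881 h = 23.29 min.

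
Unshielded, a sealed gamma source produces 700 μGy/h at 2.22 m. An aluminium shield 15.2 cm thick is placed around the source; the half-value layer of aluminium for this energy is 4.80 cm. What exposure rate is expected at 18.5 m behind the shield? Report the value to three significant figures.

Distance alone: 700 × (2.22/18.5)² = 700 × 0.01440 = 10.08 μGy/h.
Shield: 15.2/4.80 = 3.167 half-value layers → attenuation 2^(−3.167) = 0.1113.
Combined: 10.08 × 0.1113 = 1.122 μGy/h.

1.12 μGy/h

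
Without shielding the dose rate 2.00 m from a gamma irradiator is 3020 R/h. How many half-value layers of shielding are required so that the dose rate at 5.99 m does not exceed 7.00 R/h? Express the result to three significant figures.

5.59 half-value layers

At 5.99 m, distance alone gives 3020 × (2.00/5.99)² = 3020 × 0.1115 = 336.7 R/h.
Further attenuation needed: 336.7/7.00 = 48.10.
n = log₂(48.10) = 5.588 half-value layers.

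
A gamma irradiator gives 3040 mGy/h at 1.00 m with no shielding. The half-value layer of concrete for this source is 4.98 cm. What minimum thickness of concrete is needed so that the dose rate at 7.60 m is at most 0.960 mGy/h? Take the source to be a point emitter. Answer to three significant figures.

At 7.60 m, distance alone gives (1.00/7.60)² = 0.01731, so 3040 × 0.01731 = 52.62 mGy/h.
Further attenuation needed: 52.62/0.960 = 54.81.
n = log₂(54.81) = 5.776 half-value layers.
Thickness = 5.776 × 4.98 cm = 28.76 cm.

28.8 cm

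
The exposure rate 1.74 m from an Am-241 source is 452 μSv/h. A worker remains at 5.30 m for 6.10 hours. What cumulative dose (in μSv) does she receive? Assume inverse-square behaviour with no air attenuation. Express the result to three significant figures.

297 μSv

Since intensity falls as 1/r², rate at 5.30 m:
452 × (1.74/5.30)² = 452 × 0.1078 = 48.73 μSv/h.
Dose = rate × time = 48.73 μSv/h × 6.100 h = 297.3 μSv.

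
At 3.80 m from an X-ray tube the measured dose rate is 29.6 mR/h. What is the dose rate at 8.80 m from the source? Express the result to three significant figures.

5.52 mR/h

Intensity scales as (d₁/d₂)², so scaling from 3.80 m to 8.80 m:
(3.80/8.80)² = 0.1865, so 29.6 × 0.1865 = 5.520 mR/h.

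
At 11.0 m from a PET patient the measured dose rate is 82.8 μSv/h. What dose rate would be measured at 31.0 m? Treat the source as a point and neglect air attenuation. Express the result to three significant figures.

Intensity scales as (d₁/d₂)², so scaling from 11.0 m to 31.0 m:
82.8 × (11.0/31.0)² = 82.8 × 0.1259 = 10.42 μSv/h.

10.4 μSv/h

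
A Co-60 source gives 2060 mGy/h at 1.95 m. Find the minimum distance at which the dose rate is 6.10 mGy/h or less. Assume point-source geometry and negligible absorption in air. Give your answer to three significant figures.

Applying the 1/r² law, d₂ = d₁·√(I₁/I₂).
I₁/I₂ = 2060/6.10 = 337.7, so d₂ = 1.95 × √337.7 = 35.83 m.

35.8 m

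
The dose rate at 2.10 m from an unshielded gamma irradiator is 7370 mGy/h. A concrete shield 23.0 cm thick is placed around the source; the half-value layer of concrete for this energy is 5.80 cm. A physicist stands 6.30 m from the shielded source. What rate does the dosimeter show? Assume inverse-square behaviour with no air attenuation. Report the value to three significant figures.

Distance alone: (2.10/6.30)² = 0.1111, so 7370 × 0.1111 = 818.8 mGy/h.
Shield: 23.0/5.80 = 3.966 half-value layers → attenuation 2^(−3.966) = 0.06399.
Combined: 818.8 × 0.06399 = 52.40 mGy/h.

52.4 mGy/h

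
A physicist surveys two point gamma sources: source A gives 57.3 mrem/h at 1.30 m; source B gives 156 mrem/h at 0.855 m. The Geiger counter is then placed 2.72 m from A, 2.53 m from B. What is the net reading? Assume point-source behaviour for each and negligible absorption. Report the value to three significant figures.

30.9 mrem/h

By superposition, sum each source's inverse-square contribution:
A: 57.3 × (1.30/2.72)² = 13.09 mrem/h
B: 156 × (0.855/2.53)² = 17.82 mrem/h
Total = 13.09 + 17.82 = 30.91 mrem/h.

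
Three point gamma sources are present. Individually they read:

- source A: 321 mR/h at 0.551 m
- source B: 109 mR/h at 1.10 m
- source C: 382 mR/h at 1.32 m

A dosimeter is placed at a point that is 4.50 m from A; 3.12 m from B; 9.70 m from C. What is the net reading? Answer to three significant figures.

Each source contributes Iᵢ·(dᵢ/rᵢ)²; contributions add.
A: 321 × (0.551/4.50)² = 4.813 mR/h
B: 109 × (1.10/3.12)² = 13.55 mR/h
C: 382 × (1.32/9.70)² = 7.074 mR/h
Total = 4.813 + 13.55 + 7.074 = 25.44 mR/h.

25.4 mR/h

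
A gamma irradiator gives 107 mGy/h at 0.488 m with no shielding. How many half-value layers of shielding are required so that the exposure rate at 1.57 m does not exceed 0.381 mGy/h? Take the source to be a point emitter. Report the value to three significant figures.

At 1.57 m, distance alone gives (0.488/1.57)² = 0.09661, so 107 × 0.09661 = 10.34 mGy/h.
Further attenuation needed: 10.34/0.381 = 27.14.
n = log₂(27.14) = 4.762 half-value layers.

4.76 half-value layers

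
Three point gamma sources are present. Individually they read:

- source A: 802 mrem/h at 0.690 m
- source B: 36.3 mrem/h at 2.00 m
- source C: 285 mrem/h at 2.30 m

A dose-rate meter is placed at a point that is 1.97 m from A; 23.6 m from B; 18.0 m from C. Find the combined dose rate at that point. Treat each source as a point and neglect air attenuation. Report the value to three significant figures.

Each source contributes Iᵢ·(dᵢ/rᵢ)²; contributions add.
A: 802 × (0.690/1.97)² = 98.39 mrem/h
B: 36.3 × (2.00/23.6)² = 0.2607 mrem/h
C: 285 × (2.30/18.0)² = 4.653 mrem/h
Total = 98.39 + 0.2607 + 4.653 = 103.3 mrem/h.

103 mrem/h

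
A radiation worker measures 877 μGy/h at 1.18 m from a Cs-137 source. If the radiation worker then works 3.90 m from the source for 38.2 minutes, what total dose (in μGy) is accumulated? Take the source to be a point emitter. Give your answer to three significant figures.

51.1 μGy

By the inverse-square law, rate at 3.90 m:
877 × (1.18/3.90)² = 877 × 0.09155 = 80.29 μGy/h.
Dose = rate × time = 80.29 μGy/h × 0.6367 h = 51.12 μGy.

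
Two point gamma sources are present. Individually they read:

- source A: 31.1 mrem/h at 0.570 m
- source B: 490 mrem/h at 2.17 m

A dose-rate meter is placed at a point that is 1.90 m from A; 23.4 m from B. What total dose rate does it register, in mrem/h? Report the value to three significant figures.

By superposition, sum each source's inverse-square contribution:
A: 31.1 × (0.570/1.90)² = 2.799 mrem/h
B: 490 × (2.17/23.4)² = 4.214 mrem/h
Total = 2.799 + 4.214 = 7.013 mrem/h.

7.01 mrem/h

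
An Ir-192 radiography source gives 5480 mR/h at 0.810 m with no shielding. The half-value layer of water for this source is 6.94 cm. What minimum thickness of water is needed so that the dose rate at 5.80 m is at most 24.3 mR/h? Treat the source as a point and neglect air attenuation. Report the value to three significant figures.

14.8 cm

At 5.80 m, distance alone gives 5480 × (0.810/5.80)² = 5480 × 0.01950 = 106.9 mR/h.
Further attenuation needed: 106.9/24.3 = 4.399.
n = log₂(4.399) = 2.137 half-value layers.
Thickness = 2.137 × 6.94 cm = 14.83 cm.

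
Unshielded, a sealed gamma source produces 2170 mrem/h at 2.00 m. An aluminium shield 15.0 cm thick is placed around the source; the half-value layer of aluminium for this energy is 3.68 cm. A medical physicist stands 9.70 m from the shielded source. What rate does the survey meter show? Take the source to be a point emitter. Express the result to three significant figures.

Distance alone: (2.00/9.70)² = 0.04251, so 2170 × 0.04251 = 92.25 mrem/h.
Shield: 15.0/3.68 = 4.076 half-value layers → attenuation 2^(−4.076) = 0.05929.
Combined: 92.25 × 0.05929 = 5.470 mrem/h.

5.47 mrem/h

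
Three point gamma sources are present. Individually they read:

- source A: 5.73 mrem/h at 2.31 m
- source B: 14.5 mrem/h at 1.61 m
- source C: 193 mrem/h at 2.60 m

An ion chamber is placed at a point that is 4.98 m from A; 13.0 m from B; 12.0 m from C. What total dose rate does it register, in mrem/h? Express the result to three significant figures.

10.5 mrem/h

Each source contributes Iᵢ·(dᵢ/rᵢ)²; contributions add.
A: 5.73 × (2.31/4.98)² = 1.233 mrem/h
B: 14.5 × (1.61/13.0)² = 0.2224 mrem/h
C: 193 × (2.60/12.0)² = 9.060 mrem/h
Total = 1.233 + 0.2224 + 9.060 = 10.52 mrem/h.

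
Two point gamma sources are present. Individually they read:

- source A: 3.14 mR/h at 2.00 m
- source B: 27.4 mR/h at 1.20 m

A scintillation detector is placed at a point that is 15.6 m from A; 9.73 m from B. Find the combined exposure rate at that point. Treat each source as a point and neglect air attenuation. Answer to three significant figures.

0.468 mR/h

By superposition, sum each source's inverse-square contribution:
A: 3.14 × (2.00/15.6)² = 0.05161 mR/h
B: 27.4 × (1.20/9.73)² = 0.4168 mR/h
Total = 0.05161 + 0.4168 = 0.4684 mR/h.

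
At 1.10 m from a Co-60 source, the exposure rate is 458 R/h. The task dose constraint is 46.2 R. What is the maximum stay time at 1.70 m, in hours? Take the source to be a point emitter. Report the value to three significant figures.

0.241 h

Since intensity falls as 1/r², rate at 1.70 m:
458 × (1.10/1.70)² = 458 × 0.4187 = 191.8 R/h.
Stay time = 46.2 R ÷ 191.8 R/h = 0.2409 h.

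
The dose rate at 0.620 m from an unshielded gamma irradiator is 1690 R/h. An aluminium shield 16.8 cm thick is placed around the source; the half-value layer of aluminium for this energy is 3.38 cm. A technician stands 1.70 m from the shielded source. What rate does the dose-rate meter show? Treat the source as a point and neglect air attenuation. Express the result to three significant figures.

7.17 R/h

Distance alone: 1690 × (0.620/1.70)² = 1690 × 0.1330 = 224.8 R/h.
Shield: 16.8/3.38 = 4.970 half-value layers → attenuation 2^(−4.970) = 0.03191.
Combined: 224.8 × 0.03191 = 7.173 R/h.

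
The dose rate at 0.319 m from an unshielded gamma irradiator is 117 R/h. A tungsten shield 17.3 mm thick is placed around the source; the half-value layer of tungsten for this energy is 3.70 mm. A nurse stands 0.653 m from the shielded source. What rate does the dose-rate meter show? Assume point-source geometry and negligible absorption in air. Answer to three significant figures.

1.09 R/h

Distance alone: (0.319/0.653)² = 0.2386, so 117 × 0.2386 = 27.92 R/h.
Shield: 17.3/3.70 = 4.676 half-value layers → attenuation 2^(−4.676) = 0.03912.
Combined: 27.92 × 0.03912 = 1.092 R/h.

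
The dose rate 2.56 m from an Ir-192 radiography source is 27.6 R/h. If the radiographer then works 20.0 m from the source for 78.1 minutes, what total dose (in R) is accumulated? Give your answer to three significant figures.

0.589 R

By the inverse-square law, rate at 20.0 m:
27.6 × (2.56/20.0)² = 27.6 × 0.01638 = 0.4521 R/h.
Dose = rate × time = 0.4521 R/h × 1.302 h = 0.5886 R.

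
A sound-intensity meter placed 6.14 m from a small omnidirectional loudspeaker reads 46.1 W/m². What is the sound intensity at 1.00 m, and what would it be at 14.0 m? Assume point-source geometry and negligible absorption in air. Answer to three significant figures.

1740 W/m²; 8.87 W/m²

Since intensity falls as 1/r²,
At 1.00 m: (6.14/1.00)² = 37.70, so 46.1 × 37.70 = 1738 W/m²
At 14.0 m: (1.00/14.0)² = 0.005102, so 1738 × 0.005102 = 8.867 W/m².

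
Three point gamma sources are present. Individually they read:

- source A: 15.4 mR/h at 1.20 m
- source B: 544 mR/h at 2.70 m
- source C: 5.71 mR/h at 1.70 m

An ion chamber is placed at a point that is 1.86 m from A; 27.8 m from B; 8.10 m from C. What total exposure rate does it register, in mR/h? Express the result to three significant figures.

11.8 mR/h

Each source contributes Iᵢ·(dᵢ/rᵢ)²; contributions add.
A: 15.4 × (1.20/1.86)² = 6.410 mR/h
B: 544 × (2.70/27.8)² = 5.131 mR/h
C: 5.71 × (1.70/8.10)² = 0.2515 mR/h
Total = 6.410 + 5.131 + 0.2515 = 11.79 mR/h.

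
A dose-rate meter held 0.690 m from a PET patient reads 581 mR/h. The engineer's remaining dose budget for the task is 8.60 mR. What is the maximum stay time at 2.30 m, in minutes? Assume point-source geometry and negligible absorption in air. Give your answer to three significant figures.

Intensity scales as (d₁/d₂)², so rate at 2.30 m:
(0.690/2.30)² = 0.09000, so 581 × 0.09000 = 52.29 mR/h.
Stay time = 8.60 mR ÷ 52.29 mR/h = 0.1645 h = 9.870 min.

9.87 min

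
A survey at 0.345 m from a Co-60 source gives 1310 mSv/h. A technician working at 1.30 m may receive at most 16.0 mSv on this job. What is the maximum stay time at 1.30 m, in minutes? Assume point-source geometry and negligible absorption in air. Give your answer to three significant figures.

By the inverse-square law, rate at 1.30 m:
(0.345/1.30)² = 0.07043, so 1310 × 0.07043 = 92.26 mSv/h.
Stay time = 16.0 mSv ÷ 92.26 mSv/h = 0.1734 h = 10.40 min.

10.4 min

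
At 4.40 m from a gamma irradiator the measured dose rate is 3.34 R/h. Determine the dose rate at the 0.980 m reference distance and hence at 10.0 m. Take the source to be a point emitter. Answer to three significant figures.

67.3 R/h; 0.647 R/h

Applying the 1/r² law,
At 0.980 m: (4.40/0.980)² = 20.16, so 3.34 × 20.16 = 67.33 R/h
At 10.0 m: (0.980/10.0)² = 0.009604, so 67.33 × 0.009604 = 0.6466 R/h.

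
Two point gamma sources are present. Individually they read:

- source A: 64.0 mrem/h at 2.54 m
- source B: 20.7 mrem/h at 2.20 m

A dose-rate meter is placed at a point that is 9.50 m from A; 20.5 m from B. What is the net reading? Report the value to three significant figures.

4.81 mrem/h

Each source contributes Iᵢ·(dᵢ/rᵢ)²; contributions add.
A: 64.0 × (2.54/9.50)² = 4.575 mrem/h
B: 20.7 × (2.20/20.5)² = 0.2384 mrem/h
Total = 4.575 + 0.2384 = 4.813 mrem/h.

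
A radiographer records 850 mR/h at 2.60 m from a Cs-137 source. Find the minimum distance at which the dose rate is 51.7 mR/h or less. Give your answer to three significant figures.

Since intensity falls as 1/r², d₂ = d₁·√(I₁/I₂).
I₁/I₂ = 850/51.7 = 16.44, so d₂ = 2.60 × √16.44 = 10.54 m.

10.5 m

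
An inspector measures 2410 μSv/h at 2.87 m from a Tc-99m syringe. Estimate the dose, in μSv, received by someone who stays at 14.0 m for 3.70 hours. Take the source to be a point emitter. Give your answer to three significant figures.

By the inverse-square law, rate at 14.0 m:
(2.87/14.0)² = 0.04203, so 2410 × 0.04203 = 101.3 μSv/h.
Dose = rate × time = 101.3 μSv/h × 3.700 h = 374.8 μSv.

375 μSv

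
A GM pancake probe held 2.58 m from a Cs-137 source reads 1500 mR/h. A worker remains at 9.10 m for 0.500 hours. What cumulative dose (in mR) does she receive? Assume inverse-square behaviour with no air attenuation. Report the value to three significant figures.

By the inverse-square law, rate at 9.10 m:
(2.58/9.10)² = 0.08038, so 1500 × 0.08038 = 120.6 mR/h.
Dose = rate × time = 120.6 mR/h × 0.5000 h = 60.30 mR.

60.3 mR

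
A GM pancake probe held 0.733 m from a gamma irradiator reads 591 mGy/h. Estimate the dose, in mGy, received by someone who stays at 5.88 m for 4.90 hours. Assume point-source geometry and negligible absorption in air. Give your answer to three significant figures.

By the inverse-square law, rate at 5.88 m:
(0.733/5.88)² = 0.01554, so 591 × 0.01554 = 9.184 mGy/h.
Dose = rate × time = 9.184 mGy/h × 4.900 h = 45.00 mGy.

45.0 mGy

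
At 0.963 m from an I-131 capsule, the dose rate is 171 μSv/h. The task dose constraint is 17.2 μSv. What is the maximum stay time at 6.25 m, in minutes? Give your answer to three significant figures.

254 min

Since intensity falls as 1/r², rate at 6.25 m:
171 × (0.963/6.25)² = 171 × 0.02374 = 4.060 μSv/h.
Stay time = 17.2 μSv ÷ 4.060 μSv/h = 4.236 h = 254.2 min.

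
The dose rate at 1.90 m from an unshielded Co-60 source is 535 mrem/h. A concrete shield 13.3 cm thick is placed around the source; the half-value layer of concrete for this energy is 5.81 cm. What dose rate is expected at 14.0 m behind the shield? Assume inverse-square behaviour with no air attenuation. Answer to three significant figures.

Distance alone: (1.90/14.0)² = 0.01842, so 535 × 0.01842 = 9.855 mrem/h.
Shield: 13.3/5.81 = 2.289 half-value layers → attenuation 2^(−2.289) = 0.2046.
Combined: 9.855 × 0.2046 = 2.016 mrem/h.

2.02 mrem/h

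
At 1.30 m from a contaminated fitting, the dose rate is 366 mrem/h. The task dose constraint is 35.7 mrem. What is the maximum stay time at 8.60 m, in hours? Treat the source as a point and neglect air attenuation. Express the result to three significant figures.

Using I₁d₁² = I₂d₂², rate at 8.60 m:
366 × (1.30/8.60)² = 366 × 0.02285 = 8.363 mrem/h.
Stay time = 35.7 mrem ÷ 8.363 mrem/h = 4.269 h.

4.27 h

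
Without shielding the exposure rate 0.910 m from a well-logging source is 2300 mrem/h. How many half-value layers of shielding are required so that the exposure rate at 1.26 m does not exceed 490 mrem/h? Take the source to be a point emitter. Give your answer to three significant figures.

1.29 half-value layers

At 1.26 m, distance alone gives 2300 × (0.910/1.26)² = 2300 × 0.5216 = 1200 mrem/h.
Further attenuation needed: 1200/490 = 2.449.
n = log₂(2.449) = 1.292 half-value layers.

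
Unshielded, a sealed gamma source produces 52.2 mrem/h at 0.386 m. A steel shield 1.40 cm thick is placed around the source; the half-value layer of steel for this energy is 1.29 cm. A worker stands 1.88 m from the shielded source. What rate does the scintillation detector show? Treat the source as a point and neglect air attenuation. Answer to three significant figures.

Distance alone: (0.386/1.88)² = 0.04216, so 52.2 × 0.04216 = 2.201 mrem/h.
Shield: 1.40/1.29 = 1.085 half-value layers → attenuation 2^(−1.085) = 0.4714.
Combined: 2.201 × 0.4714 = 1.038 mrem/h.

1.04 mrem/h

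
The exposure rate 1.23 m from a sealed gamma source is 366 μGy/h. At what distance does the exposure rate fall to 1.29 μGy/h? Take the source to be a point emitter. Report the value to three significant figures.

20.7 m

Applying the 1/r² law, d₂ = d₁·√(I₁/I₂).
I₁/I₂ = 366/1.29 = 283.7, so d₂ = 1.23 × √283.7 = 20.72 m.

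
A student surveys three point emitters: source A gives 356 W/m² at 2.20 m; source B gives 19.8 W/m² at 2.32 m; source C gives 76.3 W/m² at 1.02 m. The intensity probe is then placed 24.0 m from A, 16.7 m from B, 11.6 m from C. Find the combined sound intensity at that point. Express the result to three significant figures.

Each source contributes Iᵢ·(dᵢ/rᵢ)²; contributions add.
A: 356 × (2.20/24.0)² = 2.991 W/m²
B: 19.8 × (2.32/16.7)² = 0.3821 W/m²
C: 76.3 × (1.02/11.6)² = 0.5899 W/m²
Total = 2.991 + 0.3821 + 0.5899 = 3.963 W/m².

3.96 W/m²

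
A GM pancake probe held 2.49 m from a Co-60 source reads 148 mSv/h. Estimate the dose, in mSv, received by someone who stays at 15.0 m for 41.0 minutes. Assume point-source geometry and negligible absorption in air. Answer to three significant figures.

Intensity scales as (d₁/d₂)², so rate at 15.0 m:
(2.49/15.0)² = 0.02756, so 148 × 0.02756 = 4.079 mSv/h.
Dose = rate × time = 4.079 mSv/h × 0.6833 h = 2.787 mSv.

2.79 mSv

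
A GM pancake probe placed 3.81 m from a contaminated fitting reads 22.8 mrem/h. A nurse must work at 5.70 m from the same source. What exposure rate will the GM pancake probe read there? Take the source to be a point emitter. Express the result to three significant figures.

10.2 mrem/h

Intensity scales as (d₁/d₂)², so scaling from 3.81 m to 5.70 m:
(3.81/5.70)² = 0.4468, so 22.8 × 0.4468 = 10.19 mrem/h.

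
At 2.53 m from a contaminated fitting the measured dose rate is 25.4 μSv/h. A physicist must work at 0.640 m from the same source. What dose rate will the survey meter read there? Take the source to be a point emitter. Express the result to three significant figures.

Intensity scales as (d₁/d₂)², so scaling from 2.53 m to 0.640 m:
(2.53/0.640)² = 15.63, so 25.4 × 15.63 = 397.0 μSv/h.

397 μSv/h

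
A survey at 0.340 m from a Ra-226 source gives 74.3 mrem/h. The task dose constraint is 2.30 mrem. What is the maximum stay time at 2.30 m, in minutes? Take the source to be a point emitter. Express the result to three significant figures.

85.0 min

Applying the 1/r² law, rate at 2.30 m:
74.3 × (0.340/2.30)² = 74.3 × 0.02185 = 1.623 mrem/h.
Stay time = 2.30 mrem ÷ 1.623 mrem/h = 1.417 h = 85.02 min.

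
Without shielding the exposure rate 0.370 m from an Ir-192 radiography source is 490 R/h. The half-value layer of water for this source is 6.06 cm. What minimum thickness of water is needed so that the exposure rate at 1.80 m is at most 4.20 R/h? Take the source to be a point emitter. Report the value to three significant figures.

At 1.80 m, distance alone gives (0.370/1.80)² = 0.04225, so 490 × 0.04225 = 20.70 R/h.
Further attenuation needed: 20.70/4.20 = 4.929.
n = log₂(4.929) = 2.301 half-value layers.
Thickness = 2.301 × 6.06 cm = 13.94 cm.

13.9 cm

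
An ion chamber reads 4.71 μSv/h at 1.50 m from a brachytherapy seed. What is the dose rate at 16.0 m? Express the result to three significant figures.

Since intensity falls as 1/r², the rate at 16.0 m is
(1.50/16.0)² = 0.008789, so 4.71 × 0.008789 = 0.04140 μSv/h.

0.0414 μSv/h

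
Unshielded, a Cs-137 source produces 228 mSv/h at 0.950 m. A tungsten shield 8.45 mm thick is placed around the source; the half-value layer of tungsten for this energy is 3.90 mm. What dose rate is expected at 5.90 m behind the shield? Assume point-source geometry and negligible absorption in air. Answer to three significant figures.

1.32 mSv/h

Distance alone: 228 × (0.950/5.90)² = 228 × 0.02593 = 5.912 mSv/h.
Shield: 8.45/3.90 = 2.167 half-value layers → attenuation 2^(−2.167) = 0.2227.
Combined: 5.912 × 0.2227 = 1.317 mSv/h.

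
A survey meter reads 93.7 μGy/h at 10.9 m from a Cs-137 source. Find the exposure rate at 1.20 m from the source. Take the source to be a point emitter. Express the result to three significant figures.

7730 μGy/h

By the inverse-square law, the rate at 1.20 m is
(10.9/1.20)² = 82.51, so 93.7 × 82.51 = 7731 μGy/h.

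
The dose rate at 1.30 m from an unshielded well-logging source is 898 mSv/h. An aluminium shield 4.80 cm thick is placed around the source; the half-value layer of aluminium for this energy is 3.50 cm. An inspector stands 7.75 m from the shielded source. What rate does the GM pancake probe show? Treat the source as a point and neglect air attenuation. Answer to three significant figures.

9.77 mSv/h

Distance alone: 898 × (1.30/7.75)² = 898 × 0.02814 = 25.27 mSv/h.
Shield: 4.80/3.50 = 1.371 half-value layers → attenuation 2^(−1.371) = 0.3866.
Combined: 25.27 × 0.3866 = 9.769 mSv/h.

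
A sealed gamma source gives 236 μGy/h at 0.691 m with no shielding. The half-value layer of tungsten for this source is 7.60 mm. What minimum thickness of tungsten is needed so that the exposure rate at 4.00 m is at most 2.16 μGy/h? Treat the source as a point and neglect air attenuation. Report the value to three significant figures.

At 4.00 m, distance alone gives (0.691/4.00)² = 0.02984, so 236 × 0.02984 = 7.042 μGy/h.
Further attenuation needed: 7.042/2.16 = 3.260.
n = log₂(3.260) = 1.705 half-value layers.
Thickness = 1.705 × 7.60 mm = 12.96 mm.

13.0 mm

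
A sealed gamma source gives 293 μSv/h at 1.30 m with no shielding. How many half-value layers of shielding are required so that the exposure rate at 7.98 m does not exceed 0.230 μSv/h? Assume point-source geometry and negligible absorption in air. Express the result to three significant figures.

5.08 half-value layers

At 7.98 m, distance alone gives 293 × (1.30/7.98)² = 293 × 0.02654 = 7.776 μSv/h.
Further attenuation needed: 7.776/0.230 = 33.81.
n = log₂(33.81) = 5.079 half-value layers.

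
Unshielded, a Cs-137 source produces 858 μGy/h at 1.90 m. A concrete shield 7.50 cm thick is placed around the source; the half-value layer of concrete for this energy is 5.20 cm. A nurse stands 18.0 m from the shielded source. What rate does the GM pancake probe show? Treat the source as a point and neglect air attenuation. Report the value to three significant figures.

Distance alone: 858 × (1.90/18.0)² = 858 × 0.01114 = 9.558 μGy/h.
Shield: 7.50/5.20 = 1.442 half-value layers → attenuation 2^(−1.442) = 0.3681.
Combined: 9.558 × 0.3681 = 3.518 μGy/h.

3.52 μGy/h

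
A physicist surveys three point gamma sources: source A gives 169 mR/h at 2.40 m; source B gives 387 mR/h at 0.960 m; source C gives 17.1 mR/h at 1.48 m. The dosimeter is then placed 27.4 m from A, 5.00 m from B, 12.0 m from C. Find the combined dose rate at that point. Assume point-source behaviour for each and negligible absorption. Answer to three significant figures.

Each source contributes Iᵢ·(dᵢ/rᵢ)²; contributions add.
A: 169 × (2.40/27.4)² = 1.297 mR/h
B: 387 × (0.960/5.00)² = 14.27 mR/h
C: 17.1 × (1.48/12.0)² = 0.2601 mR/h
Total = 1.297 + 14.27 + 0.2601 = 15.83 mR/h.

15.8 mR/h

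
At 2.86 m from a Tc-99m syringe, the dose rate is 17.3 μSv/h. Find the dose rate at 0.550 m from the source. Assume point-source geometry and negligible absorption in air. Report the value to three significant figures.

468 μSv/h

Using I₁d₁² = I₂d₂², the rate at 0.550 m is
(2.86/0.550)² = 27.04, so 17.3 × 27.04 = 467.8 μSv/h.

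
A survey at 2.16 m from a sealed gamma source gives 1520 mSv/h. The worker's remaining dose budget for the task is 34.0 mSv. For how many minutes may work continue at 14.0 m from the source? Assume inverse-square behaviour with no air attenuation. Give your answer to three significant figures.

By the inverse-square law, rate at 14.0 m:
(2.16/14.0)² = 0.02380, so 1520 × 0.02380 = 36.18 mSv/h.
Stay time = 34.0 mSv ÷ 36.18 mSv/h = 0.9397 h = 56.38 min.

56.4 min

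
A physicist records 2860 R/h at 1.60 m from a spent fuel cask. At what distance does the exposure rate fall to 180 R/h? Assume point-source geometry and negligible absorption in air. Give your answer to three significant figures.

6.38 m

Intensity scales as (d₁/d₂)², so d₂ = d₁·√(I₁/I₂).
I₁/I₂ = 2860/180 = 15.89, so d₂ = 1.60 × √15.89 = 6.378 m.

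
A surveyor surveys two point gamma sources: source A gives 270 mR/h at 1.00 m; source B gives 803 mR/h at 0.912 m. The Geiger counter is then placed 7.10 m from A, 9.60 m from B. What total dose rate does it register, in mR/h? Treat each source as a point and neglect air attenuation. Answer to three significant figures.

12.6 mR/h

By superposition, sum each source's inverse-square contribution:
A: 270 × (1.00/7.10)² = 5.356 mR/h
B: 803 × (0.912/9.60)² = 7.247 mR/h
Total = 5.356 + 7.247 = 12.60 mR/h.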